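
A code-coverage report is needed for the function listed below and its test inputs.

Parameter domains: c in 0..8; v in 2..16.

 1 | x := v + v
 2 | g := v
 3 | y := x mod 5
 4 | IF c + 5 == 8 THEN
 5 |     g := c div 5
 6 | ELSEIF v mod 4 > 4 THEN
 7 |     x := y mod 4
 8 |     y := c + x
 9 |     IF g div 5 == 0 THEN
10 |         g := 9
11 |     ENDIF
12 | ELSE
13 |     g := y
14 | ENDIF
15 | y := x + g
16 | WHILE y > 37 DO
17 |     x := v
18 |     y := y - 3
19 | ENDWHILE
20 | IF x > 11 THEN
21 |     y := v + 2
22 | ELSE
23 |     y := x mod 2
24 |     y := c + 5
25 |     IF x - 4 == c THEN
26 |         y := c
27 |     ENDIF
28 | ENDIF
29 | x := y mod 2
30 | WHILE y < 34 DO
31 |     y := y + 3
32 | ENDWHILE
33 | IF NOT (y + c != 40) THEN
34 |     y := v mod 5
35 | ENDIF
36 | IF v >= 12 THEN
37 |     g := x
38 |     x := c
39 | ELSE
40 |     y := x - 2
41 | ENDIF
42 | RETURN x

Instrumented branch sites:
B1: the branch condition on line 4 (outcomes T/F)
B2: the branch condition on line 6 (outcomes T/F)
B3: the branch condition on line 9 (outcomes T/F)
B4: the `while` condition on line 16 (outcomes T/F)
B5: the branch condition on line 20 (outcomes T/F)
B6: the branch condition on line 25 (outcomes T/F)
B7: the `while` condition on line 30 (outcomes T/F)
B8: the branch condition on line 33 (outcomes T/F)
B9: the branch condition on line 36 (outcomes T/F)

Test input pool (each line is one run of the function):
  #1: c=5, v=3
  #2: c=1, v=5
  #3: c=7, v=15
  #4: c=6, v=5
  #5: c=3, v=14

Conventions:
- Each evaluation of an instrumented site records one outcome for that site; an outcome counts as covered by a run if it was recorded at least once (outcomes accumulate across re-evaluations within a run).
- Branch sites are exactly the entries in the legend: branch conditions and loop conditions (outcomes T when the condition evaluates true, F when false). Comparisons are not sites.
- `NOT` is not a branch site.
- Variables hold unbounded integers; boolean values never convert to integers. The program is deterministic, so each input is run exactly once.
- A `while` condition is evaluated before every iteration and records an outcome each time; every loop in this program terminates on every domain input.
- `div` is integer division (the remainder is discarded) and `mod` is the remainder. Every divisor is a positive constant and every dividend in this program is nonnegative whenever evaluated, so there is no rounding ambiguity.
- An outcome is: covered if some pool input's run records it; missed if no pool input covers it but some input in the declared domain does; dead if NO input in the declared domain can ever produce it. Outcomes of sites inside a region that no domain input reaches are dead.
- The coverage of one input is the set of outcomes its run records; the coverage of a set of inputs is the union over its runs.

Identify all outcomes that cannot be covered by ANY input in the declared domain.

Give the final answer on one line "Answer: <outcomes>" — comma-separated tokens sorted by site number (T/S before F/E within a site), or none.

sweeping the full domain (135 inputs) for each outcome:
  B2=T: unreachable across the whole domain -> dead
  B3=T: unreachable across the whole domain -> dead
  B3=F: unreachable across the whole domain -> dead
  B4=T: unreachable across the whole domain -> dead
  reachable outcomes have witnesses, e.g. B1=T (e.g. c=3, v=2), B1=F (e.g. c=0, v=2), B2=F (e.g. c=0, v=2), B4=F (e.g. c=0, v=2)

Answer: B2=T, B3=T, B3=F, B4=T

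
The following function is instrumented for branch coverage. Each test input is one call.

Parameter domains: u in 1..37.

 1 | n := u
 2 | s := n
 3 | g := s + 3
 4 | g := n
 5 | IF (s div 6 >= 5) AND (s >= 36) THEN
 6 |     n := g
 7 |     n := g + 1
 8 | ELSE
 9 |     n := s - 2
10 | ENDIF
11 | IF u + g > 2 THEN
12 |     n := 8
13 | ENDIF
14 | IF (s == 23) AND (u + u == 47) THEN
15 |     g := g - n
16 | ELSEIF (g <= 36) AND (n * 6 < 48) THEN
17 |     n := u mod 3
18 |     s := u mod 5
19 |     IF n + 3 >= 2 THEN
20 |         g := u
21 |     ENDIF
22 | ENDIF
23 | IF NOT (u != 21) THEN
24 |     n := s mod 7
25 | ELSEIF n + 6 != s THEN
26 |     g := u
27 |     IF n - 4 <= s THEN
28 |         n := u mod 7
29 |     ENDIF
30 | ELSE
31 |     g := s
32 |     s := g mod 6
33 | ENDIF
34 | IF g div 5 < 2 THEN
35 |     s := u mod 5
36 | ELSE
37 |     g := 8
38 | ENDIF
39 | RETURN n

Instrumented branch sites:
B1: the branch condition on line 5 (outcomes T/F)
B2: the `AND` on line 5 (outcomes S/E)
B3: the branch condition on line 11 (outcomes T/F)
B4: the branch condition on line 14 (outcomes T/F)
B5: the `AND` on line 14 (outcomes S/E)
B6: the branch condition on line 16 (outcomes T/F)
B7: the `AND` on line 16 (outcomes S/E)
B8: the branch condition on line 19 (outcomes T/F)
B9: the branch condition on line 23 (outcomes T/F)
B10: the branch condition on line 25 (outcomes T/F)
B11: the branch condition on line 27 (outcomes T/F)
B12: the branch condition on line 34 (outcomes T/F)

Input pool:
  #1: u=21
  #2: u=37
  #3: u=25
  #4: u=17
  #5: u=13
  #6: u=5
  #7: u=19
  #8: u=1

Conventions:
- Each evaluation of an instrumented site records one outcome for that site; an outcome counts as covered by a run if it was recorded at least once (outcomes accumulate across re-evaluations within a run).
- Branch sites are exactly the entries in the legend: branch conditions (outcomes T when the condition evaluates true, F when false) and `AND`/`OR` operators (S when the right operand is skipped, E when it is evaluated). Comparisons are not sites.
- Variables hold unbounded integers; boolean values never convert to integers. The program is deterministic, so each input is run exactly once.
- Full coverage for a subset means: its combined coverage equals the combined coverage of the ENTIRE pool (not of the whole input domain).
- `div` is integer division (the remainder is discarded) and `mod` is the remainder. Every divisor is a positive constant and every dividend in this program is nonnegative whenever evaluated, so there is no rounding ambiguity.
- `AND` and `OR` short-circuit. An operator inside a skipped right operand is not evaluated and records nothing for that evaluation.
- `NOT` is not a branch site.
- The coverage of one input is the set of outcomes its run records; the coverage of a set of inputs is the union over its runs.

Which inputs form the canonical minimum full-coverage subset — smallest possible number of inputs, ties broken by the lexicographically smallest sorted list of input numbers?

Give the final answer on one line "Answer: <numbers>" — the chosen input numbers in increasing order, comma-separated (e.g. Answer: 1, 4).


input #1 (u=21): events B2->S, B1->F, B3->T, B5->S, B4->F, B7->E, B6->F, B9->T, B12->F; covers B1=F, B2=S, B3=T, B4=F, B5=S, B6=F, B7=E, B9=T, B12=F
input #2 (u=37): events B2->E, B1->T, B3->T, B5->S, B4->F, B7->S, B6->F, B9->F, B10->T, B11->T, B12->F; covers B1=T, B2=E, B3=T, B4=F, B5=S, B6=F, B7=S, B9=F, B10=T, B11=T, B12=F
input #3 (u=25): events B2->S, B1->F, B3->T, B5->S, B4->F, B7->E, B6->F, B9->F, B10->T, B11->T, B12->F; covers B1=F, B2=S, B3=T, B4=F, B5=S, B6=F, B7=E, B9=F, B10=T, B11=T, B12=F
input #4 (u=17): events B2->S, B1->F, B3->T, B5->S, B4->F, B7->E, B6->F, B9->F, B10->T, B11->T, B12->F; covers B1=F, B2=S, B3=T, B4=F, B5=S, B6=F, B7=E, B9=F, B10=T, B11=T, B12=F
input #5 (u=13): events B2->S, B1->F, B3->T, B5->S, B4->F, B7->E, B6->F, B9->F, B10->T, B11->T, B12->F; covers B1=F, B2=S, B3=T, B4=F, B5=S, B6=F, B7=E, B9=F, B10=T, B11=T, B12=F
input #6 (u=5): events B2->S, B1->F, B3->T, B5->S, B4->F, B7->E, B6->F, B9->F, B10->T, B11->T, B12->T; covers B1=F, B2=S, B3=T, B4=F, B5=S, B6=F, B7=E, B9=F, B10=T, B11=T, B12=T
input #7 (u=19): events B2->S, B1->F, B3->T, B5->S, B4->F, B7->E, B6->F, B9->F, B10->T, B11->T, B12->F; covers B1=F, B2=S, B3=T, B4=F, B5=S, B6=F, B7=E, B9=F, B10=T, B11=T, B12=F
input #8 (u=1): events B2->S, B1->F, B3->F, B5->S, B4->F, B7->E, B6->T, B8->T, B9->F, B10->T, B11->T, B12->T; covers B1=F, B2=S, B3=F, B4=F, B5=S, B6=T, B7=E, B8=T, B9=F, B10=T, B11=T, B12=T
pool-wide coverage (19 outcomes): B1=T, B1=F, B2=S, B2=E, B3=T, B3=F, B4=F, B5=S, B6=T, B6=F, B7=S, B7=E, B8=T, B9=T, B9=F, B10=T, B11=T, B12=T, B12=F
size 1 is not enough: best union over all size-1 subsets is 12/19
size 2 is not enough: best union over all size-2 subsets is 18/19
at size 3, {1, 2, 8} reaches all 19 outcomes; every lexicographically earlier size-3 subset fails
Answer: 1, 2, 8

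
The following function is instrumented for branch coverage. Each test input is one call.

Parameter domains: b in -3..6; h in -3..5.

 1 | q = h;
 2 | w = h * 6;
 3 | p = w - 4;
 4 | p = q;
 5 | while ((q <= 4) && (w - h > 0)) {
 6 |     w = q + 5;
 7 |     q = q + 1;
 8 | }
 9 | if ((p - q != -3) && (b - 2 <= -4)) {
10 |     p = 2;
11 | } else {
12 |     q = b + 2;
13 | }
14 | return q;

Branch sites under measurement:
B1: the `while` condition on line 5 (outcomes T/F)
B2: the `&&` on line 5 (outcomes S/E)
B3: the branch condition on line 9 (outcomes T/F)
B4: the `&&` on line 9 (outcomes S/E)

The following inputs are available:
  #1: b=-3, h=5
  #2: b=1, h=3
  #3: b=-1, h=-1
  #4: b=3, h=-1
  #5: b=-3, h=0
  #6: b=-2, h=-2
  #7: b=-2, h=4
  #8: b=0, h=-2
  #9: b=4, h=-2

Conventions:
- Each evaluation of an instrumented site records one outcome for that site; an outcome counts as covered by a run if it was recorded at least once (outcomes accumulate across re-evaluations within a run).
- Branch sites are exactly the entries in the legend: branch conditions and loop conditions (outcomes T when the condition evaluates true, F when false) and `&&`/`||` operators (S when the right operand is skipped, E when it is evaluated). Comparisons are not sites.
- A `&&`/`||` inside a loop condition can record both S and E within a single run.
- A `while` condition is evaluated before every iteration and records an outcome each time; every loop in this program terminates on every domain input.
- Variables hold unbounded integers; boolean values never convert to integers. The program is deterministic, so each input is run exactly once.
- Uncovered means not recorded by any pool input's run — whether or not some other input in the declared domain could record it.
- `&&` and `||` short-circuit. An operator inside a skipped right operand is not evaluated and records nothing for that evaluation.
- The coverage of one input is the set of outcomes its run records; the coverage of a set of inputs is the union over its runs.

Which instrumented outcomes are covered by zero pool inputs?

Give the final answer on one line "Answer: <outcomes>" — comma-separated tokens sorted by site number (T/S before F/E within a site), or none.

run #1 (b=-3, h=5) runs B2->S, B1->F, B4->E, B3->T; records B1=F, B2=S, B3=T, B4=E
run #2 (b=1, h=3) runs B2->E, B1->T, B2->E, B1->T, B2->S, B1->F, B4->E, B3->F; records B1=T, B1=F, B2=S, B2=E, B3=F, B4=E
run #3 (b=-1, h=-1) runs B2->E, B1->F, B4->E, B3->F; records B1=F, B2=E, B3=F, B4=E
run #4 (b=3, h=-1) runs B2->E, B1->F, B4->E, B3->F; records B1=F, B2=E, B3=F, B4=E
run #5 (b=-3, h=0) runs B2->E, B1->F, B4->E, B3->T; records B1=F, B2=E, B3=T, B4=E
run #6 (b=-2, h=-2) runs B2->E, B1->F, B4->E, B3->T; records B1=F, B2=E, B3=T, B4=E
run #7 (b=-2, h=4) runs B2->E, B1->T, B2->S, B1->F, B4->E, B3->T; records B1=T, B1=F, B2=S, B2=E, B3=T, B4=E
run #8 (b=0, h=-2) runs B2->E, B1->F, B4->E, B3->F; records B1=F, B2=E, B3=F, B4=E
run #9 (b=4, h=-2) runs B2->E, B1->F, B4->E, B3->F; records B1=F, B2=E, B3=F, B4=E
union over the pool: B1=T, B1=F, B2=S, B2=E, B3=T, B3=F, B4=E
uncovered (1 of 8): B4=S

Answer: B4=S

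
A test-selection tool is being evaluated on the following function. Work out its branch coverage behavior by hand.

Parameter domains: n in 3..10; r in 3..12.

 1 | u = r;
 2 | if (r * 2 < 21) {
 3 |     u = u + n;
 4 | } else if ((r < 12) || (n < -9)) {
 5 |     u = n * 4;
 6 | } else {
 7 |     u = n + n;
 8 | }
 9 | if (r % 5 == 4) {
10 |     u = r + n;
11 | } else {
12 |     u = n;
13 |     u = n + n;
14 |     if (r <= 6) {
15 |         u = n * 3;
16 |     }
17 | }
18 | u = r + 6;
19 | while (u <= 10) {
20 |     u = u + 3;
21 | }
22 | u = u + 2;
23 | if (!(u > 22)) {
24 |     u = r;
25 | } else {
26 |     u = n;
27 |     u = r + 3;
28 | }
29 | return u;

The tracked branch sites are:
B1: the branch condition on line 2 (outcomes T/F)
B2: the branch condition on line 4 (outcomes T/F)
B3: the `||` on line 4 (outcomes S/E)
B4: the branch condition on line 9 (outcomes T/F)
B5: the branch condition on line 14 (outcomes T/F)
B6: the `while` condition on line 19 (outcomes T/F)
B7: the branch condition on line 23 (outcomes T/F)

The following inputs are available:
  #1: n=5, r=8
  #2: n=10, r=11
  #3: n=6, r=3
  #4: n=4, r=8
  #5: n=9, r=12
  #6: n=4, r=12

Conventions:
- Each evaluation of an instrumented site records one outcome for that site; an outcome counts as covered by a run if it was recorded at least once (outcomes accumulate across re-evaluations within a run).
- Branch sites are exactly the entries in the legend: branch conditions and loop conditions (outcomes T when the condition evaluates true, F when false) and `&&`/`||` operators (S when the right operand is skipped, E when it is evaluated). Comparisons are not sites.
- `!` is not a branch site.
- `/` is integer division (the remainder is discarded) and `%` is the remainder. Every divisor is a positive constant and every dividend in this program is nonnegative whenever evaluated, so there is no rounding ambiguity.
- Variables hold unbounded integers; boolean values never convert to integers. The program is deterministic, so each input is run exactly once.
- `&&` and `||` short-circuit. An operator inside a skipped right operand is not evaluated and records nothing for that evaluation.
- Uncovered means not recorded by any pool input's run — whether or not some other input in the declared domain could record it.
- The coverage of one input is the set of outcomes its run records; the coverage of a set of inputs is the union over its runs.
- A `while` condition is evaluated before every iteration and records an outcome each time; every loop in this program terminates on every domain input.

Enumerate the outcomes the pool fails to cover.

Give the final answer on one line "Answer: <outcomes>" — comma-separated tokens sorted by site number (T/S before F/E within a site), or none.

run #1 (n=5, r=8) runs B1->T, B4->F, B5->F, B6->F, B7->T; records B1=T, B4=F, B5=F, B6=F, B7=T
run #2 (n=10, r=11) runs B1->F, B3->S, B2->T, B4->F, B5->F, B6->F, B7->T; records B1=F, B2=T, B3=S, B4=F, B5=F, B6=F, B7=T
run #3 (n=6, r=3) runs B1->T, B4->F, B5->T, B6->T, B6->F, B7->T; records B1=T, B4=F, B5=T, B6=T, B6=F, B7=T
run #4 (n=4, r=8) runs B1->T, B4->F, B5->F, B6->F, B7->T; records B1=T, B4=F, B5=F, B6=F, B7=T
run #5 (n=9, r=12) runs B1->F, B3->E, B2->F, B4->F, B5->F, B6->F, B7->T; records B1=F, B2=F, B3=E, B4=F, B5=F, B6=F, B7=T
run #6 (n=4, r=12) runs B1->F, B3->E, B2->F, B4->F, B5->F, B6->F, B7->T; records B1=F, B2=F, B3=E, B4=F, B5=F, B6=F, B7=T
union over the pool: B1=T, B1=F, B2=T, B2=F, B3=S, B3=E, B4=F, B5=T, B5=F, B6=T, B6=F, B7=T
uncovered (2 of 14): B4=T, B7=F

Answer: B4=T, B7=F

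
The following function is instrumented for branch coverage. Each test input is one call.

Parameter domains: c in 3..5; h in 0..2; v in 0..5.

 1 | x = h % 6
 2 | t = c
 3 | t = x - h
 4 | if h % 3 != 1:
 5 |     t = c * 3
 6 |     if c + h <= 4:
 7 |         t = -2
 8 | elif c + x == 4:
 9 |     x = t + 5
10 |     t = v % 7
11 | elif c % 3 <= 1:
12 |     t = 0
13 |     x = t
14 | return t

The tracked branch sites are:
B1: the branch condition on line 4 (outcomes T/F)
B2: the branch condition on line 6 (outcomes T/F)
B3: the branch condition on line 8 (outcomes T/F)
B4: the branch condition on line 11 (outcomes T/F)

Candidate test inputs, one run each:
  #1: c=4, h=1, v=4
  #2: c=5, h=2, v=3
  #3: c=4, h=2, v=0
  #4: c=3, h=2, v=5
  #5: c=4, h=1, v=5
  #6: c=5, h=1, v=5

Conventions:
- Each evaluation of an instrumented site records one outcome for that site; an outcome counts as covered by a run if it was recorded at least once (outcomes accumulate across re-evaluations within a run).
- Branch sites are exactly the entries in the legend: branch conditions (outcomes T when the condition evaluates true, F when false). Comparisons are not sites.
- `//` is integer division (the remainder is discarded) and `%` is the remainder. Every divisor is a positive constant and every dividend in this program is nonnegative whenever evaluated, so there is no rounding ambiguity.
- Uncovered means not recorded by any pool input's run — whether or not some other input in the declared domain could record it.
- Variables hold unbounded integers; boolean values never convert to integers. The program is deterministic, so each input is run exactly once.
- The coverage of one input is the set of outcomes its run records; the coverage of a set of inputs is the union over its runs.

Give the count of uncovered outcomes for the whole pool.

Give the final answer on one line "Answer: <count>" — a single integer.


#1 (c=4, h=1, v=4) -> B1->F, B3->F, B4->T; covered: B1=F, B3=F, B4=T
#2 (c=5, h=2, v=3) -> B1->T, B2->F; covered: B1=T, B2=F
#3 (c=4, h=2, v=0) -> B1->T, B2->F; covered: B1=T, B2=F
#4 (c=3, h=2, v=5) -> B1->T, B2->F; covered: B1=T, B2=F
#5 (c=4, h=1, v=5) -> B1->F, B3->F, B4->T; covered: B1=F, B3=F, B4=T
#6 (c=5, h=1, v=5) -> B1->F, B3->F, B4->F; covered: B1=F, B3=F, B4=F
union over the pool: B1=T, B1=F, B2=F, B3=F, B4=T, B4=F
uncovered (2 of 8): B2=T, B3=T
Answer: 2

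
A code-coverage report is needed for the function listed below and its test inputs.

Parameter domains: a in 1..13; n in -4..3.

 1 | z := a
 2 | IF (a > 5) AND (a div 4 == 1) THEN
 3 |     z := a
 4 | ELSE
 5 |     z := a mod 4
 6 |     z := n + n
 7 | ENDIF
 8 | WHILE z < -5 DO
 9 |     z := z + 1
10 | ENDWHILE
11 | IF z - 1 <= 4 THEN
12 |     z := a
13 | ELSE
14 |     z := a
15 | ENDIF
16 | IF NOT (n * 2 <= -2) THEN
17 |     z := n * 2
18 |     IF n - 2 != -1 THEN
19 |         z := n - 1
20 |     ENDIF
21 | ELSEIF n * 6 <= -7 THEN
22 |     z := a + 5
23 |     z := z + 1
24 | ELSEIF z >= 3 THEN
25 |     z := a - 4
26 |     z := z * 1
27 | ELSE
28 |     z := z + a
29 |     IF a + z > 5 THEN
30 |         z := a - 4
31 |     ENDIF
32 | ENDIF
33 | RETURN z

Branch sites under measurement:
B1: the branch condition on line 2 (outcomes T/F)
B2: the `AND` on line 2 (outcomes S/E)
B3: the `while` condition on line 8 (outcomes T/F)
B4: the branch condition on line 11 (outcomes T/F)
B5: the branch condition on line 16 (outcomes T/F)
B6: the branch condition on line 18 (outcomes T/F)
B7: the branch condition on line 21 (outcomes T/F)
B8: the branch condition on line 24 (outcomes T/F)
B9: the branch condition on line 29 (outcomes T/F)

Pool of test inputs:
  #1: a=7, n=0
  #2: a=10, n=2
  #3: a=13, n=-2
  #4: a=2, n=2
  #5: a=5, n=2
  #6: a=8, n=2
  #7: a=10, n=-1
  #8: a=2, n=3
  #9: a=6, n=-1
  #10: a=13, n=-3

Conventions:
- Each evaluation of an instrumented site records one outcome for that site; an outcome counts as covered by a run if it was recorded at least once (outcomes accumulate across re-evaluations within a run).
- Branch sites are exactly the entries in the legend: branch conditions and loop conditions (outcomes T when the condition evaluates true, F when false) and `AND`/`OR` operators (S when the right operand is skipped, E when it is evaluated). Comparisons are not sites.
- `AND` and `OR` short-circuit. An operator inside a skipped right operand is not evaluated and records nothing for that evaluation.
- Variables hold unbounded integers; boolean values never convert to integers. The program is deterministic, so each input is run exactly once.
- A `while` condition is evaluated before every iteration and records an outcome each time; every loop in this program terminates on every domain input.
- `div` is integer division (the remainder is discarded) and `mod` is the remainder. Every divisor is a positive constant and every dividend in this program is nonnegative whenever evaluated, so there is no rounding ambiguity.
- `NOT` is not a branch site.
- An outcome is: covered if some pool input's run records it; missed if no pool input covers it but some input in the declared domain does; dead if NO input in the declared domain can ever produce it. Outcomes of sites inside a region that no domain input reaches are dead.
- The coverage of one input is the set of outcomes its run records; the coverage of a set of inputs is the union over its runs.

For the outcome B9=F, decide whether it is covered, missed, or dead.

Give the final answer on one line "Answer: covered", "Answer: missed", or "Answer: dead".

no pool input records B9=F
but domain input (a=1, n=-1) does record it -> reachable, so missed

Answer: missed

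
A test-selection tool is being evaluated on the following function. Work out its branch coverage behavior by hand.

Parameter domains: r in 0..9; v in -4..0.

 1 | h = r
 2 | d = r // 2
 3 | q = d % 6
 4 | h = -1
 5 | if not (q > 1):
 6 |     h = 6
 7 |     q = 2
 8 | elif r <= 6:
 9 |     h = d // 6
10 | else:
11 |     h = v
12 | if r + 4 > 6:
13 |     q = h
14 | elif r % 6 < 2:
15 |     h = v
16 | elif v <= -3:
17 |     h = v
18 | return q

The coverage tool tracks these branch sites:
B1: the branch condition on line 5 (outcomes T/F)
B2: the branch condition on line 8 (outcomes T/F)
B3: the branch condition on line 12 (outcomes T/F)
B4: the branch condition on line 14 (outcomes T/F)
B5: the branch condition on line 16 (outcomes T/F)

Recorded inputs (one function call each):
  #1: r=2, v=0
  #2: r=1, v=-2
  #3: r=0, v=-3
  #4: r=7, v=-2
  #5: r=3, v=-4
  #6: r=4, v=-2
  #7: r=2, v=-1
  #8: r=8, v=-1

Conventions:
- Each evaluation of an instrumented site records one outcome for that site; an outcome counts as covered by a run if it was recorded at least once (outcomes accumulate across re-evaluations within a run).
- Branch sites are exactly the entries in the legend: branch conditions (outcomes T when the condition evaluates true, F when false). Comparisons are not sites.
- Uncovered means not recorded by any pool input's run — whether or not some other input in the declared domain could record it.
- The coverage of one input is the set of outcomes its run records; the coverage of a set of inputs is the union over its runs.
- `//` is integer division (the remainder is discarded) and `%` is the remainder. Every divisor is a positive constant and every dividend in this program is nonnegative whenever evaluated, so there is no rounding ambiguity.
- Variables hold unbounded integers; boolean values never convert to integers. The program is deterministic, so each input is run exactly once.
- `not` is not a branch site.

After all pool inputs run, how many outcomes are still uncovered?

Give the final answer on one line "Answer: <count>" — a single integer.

input #1 (r=2, v=0): covers B1=T, B3=F, B4=F, B5=F
input #2 (r=1, v=-2): covers B1=T, B3=F, B4=T
input #3 (r=0, v=-3): covers B1=T, B3=F, B4=T
input #4 (r=7, v=-2): covers B1=F, B2=F, B3=T
input #5 (r=3, v=-4): covers B1=T, B3=T
input #6 (r=4, v=-2): covers B1=F, B2=T, B3=T
input #7 (r=2, v=-1): covers B1=T, B3=F, B4=F, B5=F
input #8 (r=8, v=-1): covers B1=F, B2=F, B3=T
union over the pool: B1=T, B1=F, B2=T, B2=F, B3=T, B3=F, B4=T, B4=F, B5=F
uncovered (1 of 10): B5=T

Answer: 1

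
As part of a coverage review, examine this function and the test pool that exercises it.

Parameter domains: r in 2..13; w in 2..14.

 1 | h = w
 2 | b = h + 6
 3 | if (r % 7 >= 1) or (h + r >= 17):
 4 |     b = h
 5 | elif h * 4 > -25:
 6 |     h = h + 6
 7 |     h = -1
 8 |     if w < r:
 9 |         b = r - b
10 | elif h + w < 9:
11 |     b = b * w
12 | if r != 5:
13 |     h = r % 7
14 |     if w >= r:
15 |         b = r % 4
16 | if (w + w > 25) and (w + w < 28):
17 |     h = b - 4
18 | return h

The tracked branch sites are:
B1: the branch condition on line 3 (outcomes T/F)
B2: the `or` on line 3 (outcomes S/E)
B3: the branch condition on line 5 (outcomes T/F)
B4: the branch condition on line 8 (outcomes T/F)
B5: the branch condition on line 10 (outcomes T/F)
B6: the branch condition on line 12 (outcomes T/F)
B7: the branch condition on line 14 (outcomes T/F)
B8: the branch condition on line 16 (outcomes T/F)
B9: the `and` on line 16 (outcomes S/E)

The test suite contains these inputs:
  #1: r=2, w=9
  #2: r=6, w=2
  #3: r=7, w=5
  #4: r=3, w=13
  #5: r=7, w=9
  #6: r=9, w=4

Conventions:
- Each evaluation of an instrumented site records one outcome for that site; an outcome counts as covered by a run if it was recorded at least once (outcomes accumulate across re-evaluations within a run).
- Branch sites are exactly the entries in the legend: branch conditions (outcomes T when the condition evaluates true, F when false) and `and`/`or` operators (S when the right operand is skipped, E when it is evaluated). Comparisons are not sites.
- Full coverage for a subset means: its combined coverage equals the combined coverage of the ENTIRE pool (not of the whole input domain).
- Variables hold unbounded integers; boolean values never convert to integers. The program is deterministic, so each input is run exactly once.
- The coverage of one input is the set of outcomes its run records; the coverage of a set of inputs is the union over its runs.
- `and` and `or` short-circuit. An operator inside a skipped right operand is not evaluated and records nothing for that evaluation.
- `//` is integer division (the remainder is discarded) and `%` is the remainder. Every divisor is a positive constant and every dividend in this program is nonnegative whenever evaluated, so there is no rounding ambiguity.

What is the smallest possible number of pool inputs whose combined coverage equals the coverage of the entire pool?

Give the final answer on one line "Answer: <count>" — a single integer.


input #1 (r=2, w=9): events B2->S, B1->T, B6->T, B7->T, B9->S, B8->F; covers B1=T, B2=S, B6=T, B7=T, B8=F, B9=S
input #2 (r=6, w=2): events B2->S, B1->T, B6->T, B7->F, B9->S, B8->F; covers B1=T, B2=S, B6=T, B7=F, B8=F, B9=S
input #3 (r=7, w=5): events B2->E, B1->F, B3->T, B4->T, B6->T, B7->F, B9->S, B8->F; covers B1=F, B2=E, B3=T, B4=T, B6=T, B7=F, B8=F, B9=S
input #4 (r=3, w=13): events B2->S, B1->T, B6->T, B7->T, B9->E, B8->T; covers B1=T, B2=S, B6=T, B7=T, B8=T, B9=E
input #5 (r=7, w=9): events B2->E, B1->F, B3->T, B4->F, B6->T, B7->T, B9->S, B8->F; covers B1=F, B2=E, B3=T, B4=F, B6=T, B7=T, B8=F, B9=S
input #6 (r=9, w=4): events B2->S, B1->T, B6->T, B7->F, B9->S, B8->F; covers B1=T, B2=S, B6=T, B7=F, B8=F, B9=S
pool-wide coverage (14 outcomes): B1=T, B1=F, B2=S, B2=E, B3=T, B4=T, B4=F, B6=T, B7=T, B7=F, B8=T, B8=F, B9=S, B9=E
every size-1 subset falls short of the 14 outcomes (best: 8/14)
every size-2 subset falls short of the 14 outcomes (best: 13/14)
inputs {3, 4, 5} (size 3) cover everything; no size-3 subset with a lexicographically smaller index list covers all 14
Answer: 3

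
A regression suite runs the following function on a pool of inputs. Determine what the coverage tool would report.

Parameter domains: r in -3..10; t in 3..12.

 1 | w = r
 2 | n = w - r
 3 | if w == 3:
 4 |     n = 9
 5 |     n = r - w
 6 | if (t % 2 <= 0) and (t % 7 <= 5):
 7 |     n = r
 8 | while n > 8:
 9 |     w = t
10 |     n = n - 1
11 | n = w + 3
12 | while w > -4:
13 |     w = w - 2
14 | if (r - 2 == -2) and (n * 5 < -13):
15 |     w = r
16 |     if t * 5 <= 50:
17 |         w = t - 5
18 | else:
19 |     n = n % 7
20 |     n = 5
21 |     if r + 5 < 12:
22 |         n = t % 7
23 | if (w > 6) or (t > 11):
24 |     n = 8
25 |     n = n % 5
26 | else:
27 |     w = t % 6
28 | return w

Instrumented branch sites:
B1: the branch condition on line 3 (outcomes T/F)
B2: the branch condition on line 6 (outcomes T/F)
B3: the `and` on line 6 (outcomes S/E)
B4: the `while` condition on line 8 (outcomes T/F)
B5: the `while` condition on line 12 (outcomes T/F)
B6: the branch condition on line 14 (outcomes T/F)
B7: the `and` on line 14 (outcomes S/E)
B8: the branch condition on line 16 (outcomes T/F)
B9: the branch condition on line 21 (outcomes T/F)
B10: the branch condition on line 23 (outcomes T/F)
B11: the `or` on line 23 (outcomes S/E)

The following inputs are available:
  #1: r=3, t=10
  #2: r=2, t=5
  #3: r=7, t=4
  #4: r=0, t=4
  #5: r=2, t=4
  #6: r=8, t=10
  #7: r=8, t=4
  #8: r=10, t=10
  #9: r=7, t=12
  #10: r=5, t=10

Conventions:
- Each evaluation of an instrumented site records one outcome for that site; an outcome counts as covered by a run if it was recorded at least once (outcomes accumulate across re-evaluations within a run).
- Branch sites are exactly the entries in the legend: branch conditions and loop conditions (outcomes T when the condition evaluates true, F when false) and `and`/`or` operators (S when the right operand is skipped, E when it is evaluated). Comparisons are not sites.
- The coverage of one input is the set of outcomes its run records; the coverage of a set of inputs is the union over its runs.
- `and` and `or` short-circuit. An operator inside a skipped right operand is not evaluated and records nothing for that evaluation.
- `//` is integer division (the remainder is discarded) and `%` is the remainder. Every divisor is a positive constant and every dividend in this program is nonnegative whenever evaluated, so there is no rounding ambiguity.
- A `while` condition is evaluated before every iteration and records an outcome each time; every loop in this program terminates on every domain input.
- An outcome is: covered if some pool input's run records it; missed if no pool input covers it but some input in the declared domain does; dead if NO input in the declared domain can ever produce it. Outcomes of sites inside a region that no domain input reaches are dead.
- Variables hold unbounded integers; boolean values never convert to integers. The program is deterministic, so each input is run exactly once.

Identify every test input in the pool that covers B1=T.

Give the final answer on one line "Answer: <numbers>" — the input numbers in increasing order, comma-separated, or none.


input #1 (r=3, t=10): hits B1=T
input #2 (r=2, t=5): never hits B1=T
input #3 (r=7, t=4): never hits B1=T
input #4 (r=0, t=4): never hits B1=T
input #5 (r=2, t=4): never hits B1=T
input #6 (r=8, t=10): never hits B1=T
input #7 (r=8, t=4): never hits B1=T
input #8 (r=10, t=10): never hits B1=T
input #9 (r=7, t=12): never hits B1=T
input #10 (r=5, t=10): never hits B1=T
Answer: 1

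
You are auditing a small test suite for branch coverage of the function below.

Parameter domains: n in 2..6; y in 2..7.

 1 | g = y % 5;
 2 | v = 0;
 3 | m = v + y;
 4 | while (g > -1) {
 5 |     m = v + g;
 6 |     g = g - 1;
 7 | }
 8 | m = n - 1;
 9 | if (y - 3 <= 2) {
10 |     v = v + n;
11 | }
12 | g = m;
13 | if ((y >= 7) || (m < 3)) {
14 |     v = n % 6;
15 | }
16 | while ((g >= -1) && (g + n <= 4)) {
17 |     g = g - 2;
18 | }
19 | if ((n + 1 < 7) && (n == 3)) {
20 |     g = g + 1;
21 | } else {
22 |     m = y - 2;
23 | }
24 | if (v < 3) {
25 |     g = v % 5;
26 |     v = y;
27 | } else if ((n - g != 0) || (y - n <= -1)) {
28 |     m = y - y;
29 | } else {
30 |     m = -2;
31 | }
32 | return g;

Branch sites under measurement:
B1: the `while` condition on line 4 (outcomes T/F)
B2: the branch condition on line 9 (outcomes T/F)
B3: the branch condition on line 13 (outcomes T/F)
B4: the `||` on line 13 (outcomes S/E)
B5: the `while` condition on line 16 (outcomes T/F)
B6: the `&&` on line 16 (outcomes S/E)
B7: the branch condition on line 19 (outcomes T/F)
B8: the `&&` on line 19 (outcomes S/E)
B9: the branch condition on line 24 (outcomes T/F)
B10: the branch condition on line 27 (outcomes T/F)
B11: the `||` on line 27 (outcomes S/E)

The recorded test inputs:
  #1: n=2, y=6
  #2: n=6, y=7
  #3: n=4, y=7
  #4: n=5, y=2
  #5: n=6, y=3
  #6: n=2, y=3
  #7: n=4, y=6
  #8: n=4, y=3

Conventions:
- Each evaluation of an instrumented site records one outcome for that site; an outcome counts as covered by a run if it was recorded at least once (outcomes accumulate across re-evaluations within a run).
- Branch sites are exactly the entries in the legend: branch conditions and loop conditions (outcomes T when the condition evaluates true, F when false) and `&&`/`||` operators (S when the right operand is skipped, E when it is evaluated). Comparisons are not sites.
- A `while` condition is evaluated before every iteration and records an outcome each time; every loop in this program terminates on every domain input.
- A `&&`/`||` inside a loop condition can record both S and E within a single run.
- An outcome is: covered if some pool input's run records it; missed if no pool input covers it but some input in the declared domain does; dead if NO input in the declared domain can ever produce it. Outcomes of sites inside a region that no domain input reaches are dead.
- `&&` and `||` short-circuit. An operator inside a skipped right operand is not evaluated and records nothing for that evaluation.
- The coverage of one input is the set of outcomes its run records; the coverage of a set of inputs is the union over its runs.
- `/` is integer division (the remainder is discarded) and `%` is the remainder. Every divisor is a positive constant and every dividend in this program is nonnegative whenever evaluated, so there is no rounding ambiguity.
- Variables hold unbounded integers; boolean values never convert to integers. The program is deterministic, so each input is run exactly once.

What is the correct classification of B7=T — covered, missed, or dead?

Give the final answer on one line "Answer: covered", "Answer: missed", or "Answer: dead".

no pool input records B7=T
but domain input (n=3, y=2) does record it -> reachable, so missed

Answer: missed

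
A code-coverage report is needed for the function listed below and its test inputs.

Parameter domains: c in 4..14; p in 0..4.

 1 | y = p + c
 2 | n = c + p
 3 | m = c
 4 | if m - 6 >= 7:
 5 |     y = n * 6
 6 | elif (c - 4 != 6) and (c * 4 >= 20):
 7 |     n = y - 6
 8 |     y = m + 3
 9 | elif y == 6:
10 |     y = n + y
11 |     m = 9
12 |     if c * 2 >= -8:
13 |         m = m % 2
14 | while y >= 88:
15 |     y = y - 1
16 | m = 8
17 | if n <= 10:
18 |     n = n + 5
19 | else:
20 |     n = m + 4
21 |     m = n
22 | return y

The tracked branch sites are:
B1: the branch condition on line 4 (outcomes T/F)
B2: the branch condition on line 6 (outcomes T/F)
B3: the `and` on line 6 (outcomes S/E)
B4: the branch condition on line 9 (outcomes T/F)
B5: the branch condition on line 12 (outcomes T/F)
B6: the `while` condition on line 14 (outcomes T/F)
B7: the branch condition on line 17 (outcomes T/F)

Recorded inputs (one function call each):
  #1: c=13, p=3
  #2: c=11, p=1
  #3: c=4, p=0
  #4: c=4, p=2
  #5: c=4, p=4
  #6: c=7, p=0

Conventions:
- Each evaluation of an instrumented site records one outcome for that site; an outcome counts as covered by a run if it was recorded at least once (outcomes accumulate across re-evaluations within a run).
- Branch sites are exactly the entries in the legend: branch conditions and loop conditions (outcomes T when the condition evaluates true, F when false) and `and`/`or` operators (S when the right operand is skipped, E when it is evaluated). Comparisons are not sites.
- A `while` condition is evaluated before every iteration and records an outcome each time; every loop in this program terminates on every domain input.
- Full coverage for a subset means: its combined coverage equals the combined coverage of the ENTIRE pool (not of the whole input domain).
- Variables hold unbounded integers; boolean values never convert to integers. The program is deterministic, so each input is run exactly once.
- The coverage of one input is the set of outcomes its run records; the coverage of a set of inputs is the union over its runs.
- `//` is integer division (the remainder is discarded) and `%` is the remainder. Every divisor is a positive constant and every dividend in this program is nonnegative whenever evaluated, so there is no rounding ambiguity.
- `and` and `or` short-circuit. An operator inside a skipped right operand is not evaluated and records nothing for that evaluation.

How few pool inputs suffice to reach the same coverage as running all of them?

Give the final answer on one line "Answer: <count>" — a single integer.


#1 (c=13, p=3) -> B1->T, B6->T, B6->T, B6->T, B6->T, B6->T, B6->T, B6->T, B6->T, B6->T, B6->F, B7->F; covered: B1=T, B6=T, B6=F, B7=F
#2 (c=11, p=1) -> B1->F, B3->E, B2->T, B6->F, B7->T; covered: B1=F, B2=T, B3=E, B6=F, B7=T
#3 (c=4, p=0) -> B1->F, B3->E, B2->F, B4->F, B6->F, B7->T; covered: B1=F, B2=F, B3=E, B4=F, B6=F, B7=T
#4 (c=4, p=2) -> B1->F, B3->E, B2->F, B4->T, B5->T, B6->F, B7->T; covered: B1=F, B2=F, B3=E, B4=T, B5=T, B6=F, B7=T
#5 (c=4, p=4) -> B1->F, B3->E, B2->F, B4->F, B6->F, B7->T; covered: B1=F, B2=F, B3=E, B4=F, B6=F, B7=T
#6 (c=7, p=0) -> B1->F, B3->E, B2->T, B6->F, B7->T; covered: B1=F, B2=T, B3=E, B6=F, B7=T
together the pool reaches 12 outcomes: B1=T, B1=F, B2=T, B2=F, B3=E, B4=T, B4=F, B5=T, B6=T, B6=F, B7=T, B7=F
every size-1 subset falls short of the 12 outcomes (best: 7/12)
every size-2 subset falls short of the 12 outcomes (best: 10/12)
every size-3 subset falls short of the 12 outcomes (best: 11/12)
inputs {1, 2, 3, 4} (size 4) cover everything; no size-4 subset with a lexicographically smaller index list covers all 12
Answer: 4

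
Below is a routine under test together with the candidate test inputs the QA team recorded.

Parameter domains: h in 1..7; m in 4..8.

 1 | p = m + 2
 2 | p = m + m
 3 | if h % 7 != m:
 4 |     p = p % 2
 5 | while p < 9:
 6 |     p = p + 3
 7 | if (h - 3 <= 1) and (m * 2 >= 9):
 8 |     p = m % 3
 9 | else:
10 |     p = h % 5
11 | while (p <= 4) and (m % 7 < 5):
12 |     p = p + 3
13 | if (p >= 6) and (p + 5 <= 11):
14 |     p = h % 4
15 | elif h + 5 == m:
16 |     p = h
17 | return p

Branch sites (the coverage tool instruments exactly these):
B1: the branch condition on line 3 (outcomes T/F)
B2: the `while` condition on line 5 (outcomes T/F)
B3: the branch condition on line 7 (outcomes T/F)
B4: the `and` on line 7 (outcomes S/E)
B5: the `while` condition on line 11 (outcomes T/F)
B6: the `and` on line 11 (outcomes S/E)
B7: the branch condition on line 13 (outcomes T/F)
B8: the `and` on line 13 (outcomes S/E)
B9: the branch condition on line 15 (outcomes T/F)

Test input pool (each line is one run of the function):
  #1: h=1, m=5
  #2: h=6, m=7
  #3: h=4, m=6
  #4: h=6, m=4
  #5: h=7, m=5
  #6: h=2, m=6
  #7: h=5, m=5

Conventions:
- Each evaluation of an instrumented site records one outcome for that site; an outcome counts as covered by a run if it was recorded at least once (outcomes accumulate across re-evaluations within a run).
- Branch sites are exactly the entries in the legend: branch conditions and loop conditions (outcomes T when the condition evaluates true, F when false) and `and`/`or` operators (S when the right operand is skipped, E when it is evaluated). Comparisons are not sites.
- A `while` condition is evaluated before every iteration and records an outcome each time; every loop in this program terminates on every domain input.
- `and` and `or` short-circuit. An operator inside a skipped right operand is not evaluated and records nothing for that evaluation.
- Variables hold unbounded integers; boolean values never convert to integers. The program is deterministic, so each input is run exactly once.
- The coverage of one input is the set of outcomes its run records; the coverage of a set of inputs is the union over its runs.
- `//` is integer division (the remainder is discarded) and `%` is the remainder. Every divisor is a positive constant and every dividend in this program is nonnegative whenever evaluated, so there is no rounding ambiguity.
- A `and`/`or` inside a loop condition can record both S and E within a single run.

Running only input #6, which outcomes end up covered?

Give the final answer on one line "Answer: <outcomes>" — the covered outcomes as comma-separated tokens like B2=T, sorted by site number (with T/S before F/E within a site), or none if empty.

Running input #6 (h=2, m=6), event by event:
  B1->T, B2->T, B2->T, B2->T, B2->F, B4->E, B3->T, B6->E, B5->F, B8->S
  B7->F, B9->F
collecting distinct outcomes: B1=T, B2=T, B2=F, B3=T, B4=E, B5=F, B6=E, B7=F, B8=S, B9=F

Answer: B1=T, B2=T, B2=F, B3=T, B4=E, B5=F, B6=E, B7=F, B8=S, B9=F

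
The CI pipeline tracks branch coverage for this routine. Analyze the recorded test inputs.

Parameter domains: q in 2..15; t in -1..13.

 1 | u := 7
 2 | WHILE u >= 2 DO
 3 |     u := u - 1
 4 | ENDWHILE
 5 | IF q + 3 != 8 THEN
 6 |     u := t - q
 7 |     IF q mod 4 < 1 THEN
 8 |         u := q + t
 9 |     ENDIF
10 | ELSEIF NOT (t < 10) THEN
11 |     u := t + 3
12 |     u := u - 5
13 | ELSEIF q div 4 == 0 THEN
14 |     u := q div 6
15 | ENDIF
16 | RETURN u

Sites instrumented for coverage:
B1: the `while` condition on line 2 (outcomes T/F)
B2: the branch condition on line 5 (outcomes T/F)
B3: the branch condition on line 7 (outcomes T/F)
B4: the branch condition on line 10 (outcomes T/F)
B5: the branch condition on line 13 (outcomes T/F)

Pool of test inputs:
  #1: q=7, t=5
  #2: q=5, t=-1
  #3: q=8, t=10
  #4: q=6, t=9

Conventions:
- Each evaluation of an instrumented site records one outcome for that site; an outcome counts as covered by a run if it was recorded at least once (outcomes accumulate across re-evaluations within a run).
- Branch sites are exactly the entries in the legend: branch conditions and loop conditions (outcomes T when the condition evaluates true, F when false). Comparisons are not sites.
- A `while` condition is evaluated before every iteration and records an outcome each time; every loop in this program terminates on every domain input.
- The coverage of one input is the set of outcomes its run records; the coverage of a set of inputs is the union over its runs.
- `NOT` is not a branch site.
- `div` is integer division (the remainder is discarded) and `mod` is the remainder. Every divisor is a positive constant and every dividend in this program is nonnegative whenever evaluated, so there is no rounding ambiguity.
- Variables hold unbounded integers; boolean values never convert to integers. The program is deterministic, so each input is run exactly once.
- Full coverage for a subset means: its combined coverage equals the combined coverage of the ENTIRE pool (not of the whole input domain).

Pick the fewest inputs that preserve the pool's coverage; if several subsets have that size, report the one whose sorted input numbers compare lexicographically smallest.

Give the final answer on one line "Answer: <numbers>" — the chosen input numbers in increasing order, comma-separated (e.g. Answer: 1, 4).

input #1 (q=7, t=5): events B1->T, B1->T, B1->T, B1->T, B1->T, B1->T, B1->F, B2->T, B3->F; covers B1=T, B1=F, B2=T, B3=F
input #2 (q=5, t=-1): events B1->T, B1->T, B1->T, B1->T, B1->T, B1->T, B1->F, B2->F, B4->F, B5->F; covers B1=T, B1=F, B2=F, B4=F, B5=F
input #3 (q=8, t=10): events B1->T, B1->T, B1->T, B1->T, B1->T, B1->T, B1->F, B2->T, B3->T; covers B1=T, B1=F, B2=T, B3=T
input #4 (q=6, t=9): events B1->T, B1->T, B1->T, B1->T, B1->T, B1->T, B1->F, B2->T, B3->F; covers B1=T, B1=F, B2=T, B3=F
union over all inputs: B1=T, B1=F, B2=T, B2=F, B3=T, B3=F, B4=F, B5=F (8 outcomes)
checked all size-1 subsets: none covers 8 outcomes (max 5/8)
checked all size-2 subsets: none covers 8 outcomes (max 7/8)
size 3: inputs {1, 2, 3} cover all 8 outcomes, and no lexicographically smaller subset of this size does

Answer: 1, 2, 3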